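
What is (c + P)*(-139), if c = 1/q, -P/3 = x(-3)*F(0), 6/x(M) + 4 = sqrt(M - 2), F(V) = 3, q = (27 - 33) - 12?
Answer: 139*(sqrt(5) - 968*I)/(18*(sqrt(5) + 4*I)) ≈ -1422.0 - 799.23*I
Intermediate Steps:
q = -18 (q = -6 - 12 = -18)
x(M) = 6/(-4 + sqrt(-2 + M)) (x(M) = 6/(-4 + sqrt(M - 2)) = 6/(-4 + sqrt(-2 + M)))
P = -54/(-4 + I*sqrt(5)) (P = -3*6/(-4 + sqrt(-2 - 3))*3 = -3*6/(-4 + sqrt(-5))*3 = -3*6/(-4 + I*sqrt(5))*3 = -54/(-4 + I*sqrt(5)) ≈ 10.286 + 5.7499*I)
c = -1/18 (c = 1/(-18) = -1/18 ≈ -0.055556)
(c + P)*(-139) = (-1/18 + (72/7 + 18*I*sqrt(5)/7))*(-139) = (1289/126 + 18*I*sqrt(5)/7)*(-139) = -179171/126 - 2502*I*sqrt(5)/7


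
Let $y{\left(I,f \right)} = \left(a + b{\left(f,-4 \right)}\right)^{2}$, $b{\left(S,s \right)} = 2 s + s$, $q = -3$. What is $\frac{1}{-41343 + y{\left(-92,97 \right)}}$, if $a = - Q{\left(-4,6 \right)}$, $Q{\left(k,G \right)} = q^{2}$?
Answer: $- \frac{1}{40902} \approx -2.4449 \cdot 10^{-5}$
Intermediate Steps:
$b{\left(S,s \right)} = 3 s$
$Q{\left(k,G \right)} = 9$ ($Q{\left(k,G \right)} = \left(-3\right)^{2} = 9$)
$a = -9$ ($a = \left(-1\right) 9 = -9$)
$y{\left(I,f \right)} = 441$ ($y{\left(I,f \right)} = \left(-9 + 3 \left(-4\right)\right)^{2} = \left(-9 - 12\right)^{2} = \left(-21\right)^{2} = 441$)
$\frac{1}{-41343 + y{\left(-92,97 \right)}} = \frac{1}{-41343 + 441} = \frac{1}{-40902} = - \frac{1}{40902}$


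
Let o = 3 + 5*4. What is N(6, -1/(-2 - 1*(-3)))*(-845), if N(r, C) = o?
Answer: -19435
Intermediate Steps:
o = 23 (o = 3 + 20 = 23)
N(r, C) = 23
N(6, -1/(-2 - 1*(-3)))*(-845) = 23*(-845) = -19435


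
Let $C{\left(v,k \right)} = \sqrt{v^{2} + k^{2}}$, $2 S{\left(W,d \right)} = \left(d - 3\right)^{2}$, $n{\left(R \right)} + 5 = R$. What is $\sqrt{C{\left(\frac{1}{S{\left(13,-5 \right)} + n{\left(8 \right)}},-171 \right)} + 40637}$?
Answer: $\frac{\sqrt{49780325 + 455 \sqrt{211954}}}{35} \approx 202.01$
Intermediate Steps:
$n{\left(R \right)} = -5 + R$
$S{\left(W,d \right)} = \frac{\left(-3 + d\right)^{2}}{2}$ ($S{\left(W,d \right)} = \frac{\left(d - 3\right)^{2}}{2} = \frac{\left(-3 + d\right)^{2}}{2}$)
$C{\left(v,k \right)} = \sqrt{k^{2} + v^{2}}$
$\sqrt{C{\left(\frac{1}{S{\left(13,-5 \right)} + n{\left(8 \right)}},-171 \right)} + 40637} = \sqrt{\sqrt{\left(-171\right)^{2} + \left(\frac{1}{\frac{\left(-3 - 5\right)^{2}}{2} + \left(-5 + 8\right)}\right)^{2}} + 40637} = \sqrt{\sqrt{29241 + \left(\frac{1}{\frac{\left(-8\right)^{2}}{2} + 3}\right)^{2}} + 40637} = \sqrt{\sqrt{29241 + \left(\frac{1}{\frac{1}{2} \cdot 64 + 3}\right)^{2}} + 40637} = \sqrt{\sqrt{29241 + \left(\frac{1}{32 + 3}\right)^{2}} + 40637} = \sqrt{\sqrt{29241 + \left(\frac{1}{35}\right)^{2}} + 40637} = \sqrt{\sqrt{29241 + \frac{1}{1225}} + 40637} = \sqrt{\sqrt{\frac{35820226}{1225}} + 40637} = \sqrt{\frac{13 \sqrt{211954}}{35} + 40637} = \sqrt{40637 + \frac{13 \sqrt{211954}}{35}}$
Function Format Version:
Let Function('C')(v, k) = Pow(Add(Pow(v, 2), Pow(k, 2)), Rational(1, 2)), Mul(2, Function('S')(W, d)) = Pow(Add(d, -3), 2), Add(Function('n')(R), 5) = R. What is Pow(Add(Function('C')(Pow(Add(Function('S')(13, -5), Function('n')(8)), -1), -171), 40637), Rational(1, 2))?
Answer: Mul(Rational(1, 35), Pow(Add(49780325, Mul(455, Pow(211954, Rational(1, 2)))), Rational(1, 2))) ≈ 202.01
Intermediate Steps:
Function('n')(R) = Add(-5, R)
Function('S')(W, d) = Mul(Rational(1, 2), Pow(Add(-3, d), 2)) (Function('S')(W, d) = Mul(Rational(1, 2), Pow(Add(d, -3), 2)) = Mul(Rational(1, 2), Pow(Add(-3, d), 2)))
Function('C')(v, k) = Pow(Add(Pow(k, 2), Pow(v, 2)), Rational(1, 2))
Pow(Add(Function('C')(Pow(Add(Function('S')(13, -5), Function('n')(8)), -1), -171), 40637), Rational(1, 2)) = Pow(Add(Pow(Add(Pow(-171, 2), Pow(Pow(Add(Mul(Rational(1, 2), Pow(Add(-3, -5), 2)), Add(-5, 8)), -1), 2)), Rational(1, 2)), 40637), Rational(1, 2)) = Pow(Add(Pow(Add(29241, Pow(Pow(Add(Mul(Rational(1, 2), Pow(-8, 2)), 3), -1), 2)), Rational(1, 2)), 40637), Rational(1, 2)) = Pow(Add(Pow(Add(29241, Pow(Pow(Add(Mul(Rational(1, 2), 64), 3), -1), 2)), Rational(1, 2)), 40637), Rational(1, 2)) = Pow(Add(Pow(Add(29241, Pow(Pow(Add(32, 3), -1), 2)), Rational(1, 2)), 40637), Rational(1, 2)) = Pow(Add(Pow(Add(29241, Pow(Pow(35, -1), 2)), Rational(1, 2)), 40637), Rational(1, 2)) = Pow(Add(Pow(Add(29241, Pow(Rational(1, 35), 2)), Rational(1, 2)), 40637), Rational(1, 2)) = Pow(Add(Pow(Add(29241, Rational(1, 1225)), Rational(1, 2)), 40637), Rational(1, 2)) = Pow(Add(Pow(Rational(35820226, 1225), Rational(1, 2)), 40637), Rational(1, 2)) = Pow(Add(Mul(Rational(13, 35), Pow(211954, Rational(1, 2))), 40637), Rational(1, 2)) = Pow(Add(40637, Mul(Rational(13, 35), Pow(211954, Rational(1, 2)))), Rational(1, 2))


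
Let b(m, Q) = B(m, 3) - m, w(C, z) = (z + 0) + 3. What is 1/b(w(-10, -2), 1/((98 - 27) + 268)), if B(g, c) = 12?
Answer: 1/11 ≈ 0.090909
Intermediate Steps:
w(C, z) = 3 + z (w(C, z) = z + 3 = 3 + z)
b(m, Q) = 12 - m
1/b(w(-10, -2), 1/((98 - 27) + 268)) = 1/(12 - (3 - 2)) = 1/(12 - 1*1) = 1/(12 - 1) = 1/11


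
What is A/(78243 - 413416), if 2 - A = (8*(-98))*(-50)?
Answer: 39198/335173 ≈ 0.11695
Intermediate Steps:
A = -39198 (A = 2 - 8*(-98)*(-50) = 2 - (-784)*(-50) = 2 - 1*39200 = 2 - 39200 = -39198)
A/(78243 - 413416) = -39198/(78243 - 413416) = -39198/(-335173) = -39198*(-1/335173) = 39198/335173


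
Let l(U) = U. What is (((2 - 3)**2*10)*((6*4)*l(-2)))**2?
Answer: 230400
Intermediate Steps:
(((2 - 3)**2*10)*((6*4)*l(-2)))**2 = (((2 - 3)**2*10)*((6*4)*(-2)))**2 = (((-1)**2*10)*(24*(-2)))**2 = ((1*10)*(-48))**2 = (10*(-48))**2 = (-480)**2 = 230400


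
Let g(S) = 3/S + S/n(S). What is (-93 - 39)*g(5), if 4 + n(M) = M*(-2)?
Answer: -1122/35 ≈ -32.057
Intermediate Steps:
n(M) = -4 - 2*M (n(M) = -4 + M*(-2) = -4 - 2*M)
g(S) = 3/S + S/(-4 - 2*S)
(-93 - 39)*g(5) = (-93 - 39)*((½)*(12 - 1*5² + 6*5)/(5*(2 + 5))) = -66*(12 - 1*25 + 30)/(5*7) = -66*(12 - 25 + 30)/(5*7) = -66*17/(5*7) = -132*17/70 = -1122/35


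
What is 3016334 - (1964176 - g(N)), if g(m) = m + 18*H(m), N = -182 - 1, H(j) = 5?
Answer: 1052065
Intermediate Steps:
N = -183
g(m) = 90 + m (g(m) = m + 18*5 = m + 90 = 90 + m)
3016334 - (1964176 - g(N)) = 3016334 - (1964176 - (90 - 183)) = 3016334 - (1964176 - 1*(-93)) = 3016334 - (1964176 + 93) = 3016334 - 1*1964269 = 3016334 - 1964269 = 1052065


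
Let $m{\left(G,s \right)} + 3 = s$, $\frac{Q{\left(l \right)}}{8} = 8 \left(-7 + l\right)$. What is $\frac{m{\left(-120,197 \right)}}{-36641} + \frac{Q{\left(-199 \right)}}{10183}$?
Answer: $- \frac{485050446}{373115303} \approx -1.3$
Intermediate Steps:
$Q{\left(l \right)} = -448 + 64 l$ ($Q{\left(l \right)} = 8 \cdot 8 \left(-7 + l\right) = 8 \left(-56 + 8 l\right) = -448 + 64 l$)
$m{\left(G,s \right)} = -3 + s$
$\frac{m{\left(-120,197 \right)}}{-36641} + \frac{Q{\left(-199 \right)}}{10183} = \frac{-3 + 197}{-36641} + \frac{-448 + 64 \left(-199\right)}{10183} = 194 \left(- \frac{1}{36641}\right) + \left(-448 - 12736\right) \frac{1}{10183} = - \frac{194}{36641} - \frac{13184}{10183} = - \frac{485050446}{373115303}$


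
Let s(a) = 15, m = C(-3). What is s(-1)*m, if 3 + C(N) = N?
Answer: -90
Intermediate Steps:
C(N) = -3 + N
m = -6 (m = -3 - 3 = -6)
s(-1)*m = 15*(-6) = -90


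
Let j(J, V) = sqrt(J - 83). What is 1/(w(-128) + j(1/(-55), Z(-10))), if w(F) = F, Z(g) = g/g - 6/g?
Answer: -3520/452843 - I*sqrt(251130)/905686 ≈ -0.0077731 - 0.00055331*I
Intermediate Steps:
Z(g) = 1 - 6/g
j(J, V) = sqrt(-83 + J)
1/(w(-128) + j(1/(-55), Z(-10))) = 1/(-128 + sqrt(-83 + 1/(-55))) = 1/(-128 + sqrt(-83 - 1/55)) = 1/(-128 + sqrt(-4566/55)) = 1/(-128 + I*sqrt(251130)/55)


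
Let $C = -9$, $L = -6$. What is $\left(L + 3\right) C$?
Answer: $27$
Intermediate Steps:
$\left(L + 3\right) C = \left(-6 + 3\right) \left(-9\right) = \left(-3\right) \left(-9\right) = 27$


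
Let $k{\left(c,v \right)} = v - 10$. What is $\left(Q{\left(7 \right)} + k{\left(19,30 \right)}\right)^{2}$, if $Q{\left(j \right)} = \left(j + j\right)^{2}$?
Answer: $46656$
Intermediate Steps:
$k{\left(c,v \right)} = -10 + v$
$Q{\left(j \right)} = 4 j^{2}$ ($Q{\left(j \right)} = \left(2 j\right)^{2} = 4 j^{2}$)
$\left(Q{\left(7 \right)} + k{\left(19,30 \right)}\right)^{2} = \left(4 \cdot 7^{2} + \left(-10 + 30\right)\right)^{2} = \left(4 \cdot 49 + 20\right)^{2} = \left(196 + 20\right)^{2} = 216^{2} = 46656$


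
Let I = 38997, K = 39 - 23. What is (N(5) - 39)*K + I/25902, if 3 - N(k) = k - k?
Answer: -1653395/2878 ≈ -574.49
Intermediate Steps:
K = 16
N(k) = 3 (N(k) = 3 - (k - k) = 3 - 1*0 = 3 + 0 = 3)
(N(5) - 39)*K + I/25902 = (3 - 39)*16 + 38997/25902 = -36*16 + 38997*(1/25902) = -576 + 4333/2878 = -1653395/2878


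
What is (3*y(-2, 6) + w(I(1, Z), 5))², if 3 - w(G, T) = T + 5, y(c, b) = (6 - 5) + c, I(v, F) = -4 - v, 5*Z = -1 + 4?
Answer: 100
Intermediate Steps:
Z = ⅗ (Z = (-1 + 4)/5 = (⅕)*3 = ⅗ ≈ 0.60000)
y(c, b) = 1 + c
w(G, T) = -2 - T (w(G, T) = 3 - (T + 5) = 3 - (5 + T) = 3 + (-5 - T) = -2 - T)
(3*y(-2, 6) + w(I(1, Z), 5))² = (3*(1 - 2) + (-2 - 1*5))² = (3*(-1) + (-2 - 5))² = (-3 - 7)² = (-10)² = 100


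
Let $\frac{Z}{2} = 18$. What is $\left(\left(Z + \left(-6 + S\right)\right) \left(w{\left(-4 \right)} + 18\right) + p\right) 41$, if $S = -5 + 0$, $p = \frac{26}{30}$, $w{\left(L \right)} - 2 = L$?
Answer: $\frac{246533}{15} \approx 16436.0$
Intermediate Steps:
$Z = 36$ ($Z = 2 \cdot 18 = 36$)
$w{\left(L \right)} = 2 + L$
$p = \frac{13}{15}$ ($p = 26 \cdot \frac{1}{30} = \frac{13}{15} \approx 0.86667$)
$S = -5$
$\left(\left(Z + \left(-6 + S\right)\right) \left(w{\left(-4 \right)} + 18\right) + p\right) 41 = \left(\left(36 - 11\right) \left(\left(2 - 4\right) + 18\right) + \frac{13}{15}\right) 41 = \left(\left(36 - 11\right) \left(-2 + 18\right) + \frac{13}{15}\right) 41 = \left(25 \cdot 16 + \frac{13}{15}\right) 41 = \left(400 + \frac{13}{15}\right) 41 = \frac{6013}{15} \cdot 41 = \frac{246533}{15}$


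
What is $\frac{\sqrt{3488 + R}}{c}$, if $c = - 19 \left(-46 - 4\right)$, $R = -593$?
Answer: $\frac{\sqrt{2895}}{950} \approx 0.056637$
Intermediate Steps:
$c = 950$ ($c = \left(-19\right) \left(-50\right) = 950$)
$\frac{\sqrt{3488 + R}}{c} = \frac{\sqrt{3488 - 593}}{950} = \sqrt{2895} \cdot \frac{1}{950} = \frac{\sqrt{2895}}{950}$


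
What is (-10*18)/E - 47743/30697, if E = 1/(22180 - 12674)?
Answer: -52525070503/30697 ≈ -1.7111e+6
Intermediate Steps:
E = 1/9506 ≈ 0.00010520
(-10*18)/E - 47743/30697 = (-10*18)/(1/9506) - 47743/30697 = -180*9506 - 47743*1/30697 = -1711080 - 47743/30697 = -52525070503/30697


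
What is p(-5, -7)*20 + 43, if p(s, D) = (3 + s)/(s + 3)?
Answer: 63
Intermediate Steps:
p(s, D) = 1 (p(s, D) = (3 + s)/(3 + s) = 1)
p(-5, -7)*20 + 43 = 1*20 + 43 = 20 + 43 = 63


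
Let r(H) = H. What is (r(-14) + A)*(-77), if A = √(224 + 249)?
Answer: 1078 - 77*√473 ≈ -596.64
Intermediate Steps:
A = √473 ≈ 21.749
(r(-14) + A)*(-77) = (-14 + √473)*(-77) = 1078 - 77*√473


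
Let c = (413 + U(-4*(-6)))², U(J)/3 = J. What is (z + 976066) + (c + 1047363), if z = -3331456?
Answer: -1072802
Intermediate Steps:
U(J) = 3*J
c = 235225 (c = (413 + 3*(-4*(-6)))² = (413 + 3*24)² = (413 + 72)² = 485² = 235225)
(z + 976066) + (c + 1047363) = (-3331456 + 976066) + (235225 + 1047363) = -2355390 + 1282588 = -1072802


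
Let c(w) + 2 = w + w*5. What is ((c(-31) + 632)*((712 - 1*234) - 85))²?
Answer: 30447458064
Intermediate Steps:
c(w) = -2 + 6*w (c(w) = -2 + (w + w*5) = -2 + (w + 5*w) = -2 + 6*w)
((c(-31) + 632)*((712 - 1*234) - 85))² = (((-2 + 6*(-31)) + 632)*((712 - 1*234) - 85))² = (((-2 - 186) + 632)*((712 - 234) - 85))² = ((-188 + 632)*(478 - 85))² = (444*393)² = 174492² = 30447458064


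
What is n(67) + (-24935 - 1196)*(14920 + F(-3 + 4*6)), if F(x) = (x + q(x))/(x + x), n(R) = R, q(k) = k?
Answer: -389900584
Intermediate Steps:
F(x) = 1 (F(x) = (x + x)/(x + x) = (2*x)/((2*x)) = (2*x)*(1/(2*x)) = 1)
n(67) + (-24935 - 1196)*(14920 + F(-3 + 4*6)) = 67 + (-24935 - 1196)*(14920 + 1) = 67 - 26131*14921 = 67 - 389900651 = -389900584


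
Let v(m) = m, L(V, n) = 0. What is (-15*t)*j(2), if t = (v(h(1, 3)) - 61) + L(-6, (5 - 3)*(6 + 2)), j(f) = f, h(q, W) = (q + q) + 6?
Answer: 1590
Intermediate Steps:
h(q, W) = 6 + 2*q (h(q, W) = 2*q + 6 = 6 + 2*q)
t = -53 (t = ((6 + 2*1) - 61) + 0 = ((6 + 2) - 61) + 0 = (8 - 61) + 0 = -53 + 0 = -53)
(-15*t)*j(2) = -15*(-53)*2 = 795*2 = 1590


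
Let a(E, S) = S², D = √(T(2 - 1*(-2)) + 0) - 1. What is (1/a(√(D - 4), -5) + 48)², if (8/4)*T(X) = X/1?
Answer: 1442401/625 ≈ 2307.8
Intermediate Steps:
T(X) = X/2 (T(X) = (X/1)/2 = (X*1)/2 = X/2)
D = -1 + √2 (D = √((2 - 1*(-2))/2 + 0) - 1 = √((2 + 2)/2 + 0) - 1 = √((½)*4 + 0) - 1 = √(2 + 0) - 1 = √2 - 1 = -1 + √2 ≈ 0.41421)
(1/a(√(D - 4), -5) + 48)² = (1/((-5)²) + 48)² = (1/25 + 48)² = (1201/25)² = 1442401/625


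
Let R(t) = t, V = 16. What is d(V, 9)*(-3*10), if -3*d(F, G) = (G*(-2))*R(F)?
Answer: -2880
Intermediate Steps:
d(F, G) = 2*F*G/3 (d(F, G) = -G*(-2)*F/3 = -(-2*G)*F/3 = -(-2)*F*G/3 = 2*F*G/3)
d(V, 9)*(-3*10) = ((⅔)*16*9)*(-3*10) = 96*(-30) = -2880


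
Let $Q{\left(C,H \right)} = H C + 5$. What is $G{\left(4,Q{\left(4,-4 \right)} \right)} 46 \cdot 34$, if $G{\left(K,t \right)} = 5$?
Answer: $7820$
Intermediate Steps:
$Q{\left(C,H \right)} = 5 + C H$ ($Q{\left(C,H \right)} = C H + 5 = 5 + C H$)
$G{\left(4,Q{\left(4,-4 \right)} \right)} 46 \cdot 34 = 5 \cdot 46 \cdot 34 = 230 \cdot 34 = 7820$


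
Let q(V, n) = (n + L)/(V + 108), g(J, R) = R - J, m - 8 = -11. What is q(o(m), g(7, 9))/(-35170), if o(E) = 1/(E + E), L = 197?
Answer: -597/11377495 ≈ -5.2472e-5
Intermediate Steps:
m = -3 (m = 8 - 11 = -3)
o(E) = 1/(2*E)
q(V, n) = (197 + n)/(108 + V) (q(V, n) = (n + 197)/(V + 108) = (197 + n)/(108 + V))
q(o(m), g(7, 9))/(-35170) = ((197 + (9 - 1*7))/(108 + (1/2)/(-3)))/(-35170) = ((197 + (9 - 7))/(108 + (1/2)*(-1/3)))*(-1/35170) = ((197 + 2)/(108 - 1/6))*(-1/35170) = (199/(647/6))*(-1/35170) = ((6/647)*199)*(-1/35170) = (1194/647)*(-1/35170) = -597/11377495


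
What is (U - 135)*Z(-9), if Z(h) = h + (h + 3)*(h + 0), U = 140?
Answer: 225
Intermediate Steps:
Z(h) = h + h*(3 + h) (Z(h) = h + (3 + h)*h = h + h*(3 + h))
(U - 135)*Z(-9) = (140 - 135)*(-9*(4 - 9)) = 5*(-9*(-5)) = 5*45 = 225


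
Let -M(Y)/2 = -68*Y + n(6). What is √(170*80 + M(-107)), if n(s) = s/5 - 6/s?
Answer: I*√23810/5 ≈ 30.861*I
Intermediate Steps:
n(s) = -6/s + s/5 (n(s) = s*(⅕) - 6/s = s/5 - 6/s = -6/s + s/5)
M(Y) = -⅖ + 136*Y (M(Y) = -2*(-68*Y + (-6/6 + (⅕)*6)) = -2*(-68*Y + (-6*⅙ + 6/5)) = -2*(-68*Y + (-1 + 6/5)) = -2*(-68*Y + ⅕) = -2*(⅕ - 68*Y) = -⅖ + 136*Y)
√(170*80 + M(-107)) = √(170*80 + (-⅖ + 136*(-107))) = √(13600 + (-⅖ - 14552)) = √(13600 - 72762/5) = √(-4762/5) = I*√23810/5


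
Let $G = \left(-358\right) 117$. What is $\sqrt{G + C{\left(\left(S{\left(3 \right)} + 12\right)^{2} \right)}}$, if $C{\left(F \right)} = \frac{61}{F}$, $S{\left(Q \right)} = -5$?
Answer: $\frac{i \sqrt{2052353}}{7} \approx 204.66 i$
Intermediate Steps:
$G = -41886$
$\sqrt{G + C{\left(\left(S{\left(3 \right)} + 12\right)^{2} \right)}} = \sqrt{-41886 + \frac{61}{\left(-5 + 12\right)^{2}}} = \sqrt{-41886 + \frac{61}{7^{2}}} = \sqrt{-41886 + \frac{61}{49}} = \sqrt{- \frac{2052353}{49}} = \frac{i \sqrt{2052353}}{7}$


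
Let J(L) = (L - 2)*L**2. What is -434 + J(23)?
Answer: 10675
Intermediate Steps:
J(L) = L**2*(-2 + L) (J(L) = (-2 + L)*L**2 = L**2*(-2 + L))
-434 + J(23) = -434 + 23**2*(-2 + 23) = -434 + 529*21 = -434 + 11109 = 10675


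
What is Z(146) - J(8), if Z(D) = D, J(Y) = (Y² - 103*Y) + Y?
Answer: 898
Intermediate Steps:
J(Y) = Y² - 102*Y
Z(146) - J(8) = 146 - 8*(-102 + 8) = 146 - 8*(-94) = 146 - 1*(-752) = 146 + 752 = 898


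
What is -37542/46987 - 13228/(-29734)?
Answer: -247364896/698555729 ≈ -0.35411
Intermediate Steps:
-37542/46987 - 13228/(-29734) = -37542*1/46987 - 13228*(-1/29734) = -37542/46987 + 6614/14867 = -247364896/698555729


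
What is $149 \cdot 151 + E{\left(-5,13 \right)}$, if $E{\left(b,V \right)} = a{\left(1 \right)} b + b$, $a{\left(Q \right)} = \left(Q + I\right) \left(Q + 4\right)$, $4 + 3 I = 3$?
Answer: $\frac{67432}{3} \approx 22477.0$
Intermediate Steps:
$I = - \frac{1}{3}$ ($I = - \frac{4}{3} + \frac{1}{3} \cdot 3 = - \frac{4}{3} + 1 = - \frac{1}{3} \approx -0.33333$)
$a{\left(Q \right)} = \left(4 + Q\right) \left(- \frac{1}{3} + Q\right)$ ($a{\left(Q \right)} = \left(Q - \frac{1}{3}\right) \left(Q + 4\right) = \left(- \frac{1}{3} + Q\right) \left(4 + Q\right) = \left(4 + Q\right) \left(- \frac{1}{3} + Q\right)$)
$E{\left(b,V \right)} = \frac{13 b}{3}$ ($E{\left(b,V \right)} = \left(- \frac{4}{3} + 1^{2} + \frac{11}{3} \cdot 1\right) b + b = \left(- \frac{4}{3} + 1 + \frac{11}{3}\right) b + b = \frac{10 b}{3} + b = \frac{13 b}{3}$)
$149 \cdot 151 + E{\left(-5,13 \right)} = 149 \cdot 151 + \frac{13}{3} \left(-5\right) = 22499 - \frac{65}{3} = \frac{67432}{3}$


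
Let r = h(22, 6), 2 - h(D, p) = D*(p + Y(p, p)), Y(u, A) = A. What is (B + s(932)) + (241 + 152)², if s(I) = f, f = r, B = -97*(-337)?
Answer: 186876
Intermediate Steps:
B = 32689
h(D, p) = 2 - 2*D*p (h(D, p) = 2 - D*(p + p) = 2 - D*2*p = 2 - 2*D*p)
r = -262 (r = 2 - 2*22*6 = 2 - 264 = -262)
f = -262
s(I) = -262
(B + s(932)) + (241 + 152)² = (32689 - 262) + (241 + 152)² = 32427 + 393² = 32427 + 154449 = 186876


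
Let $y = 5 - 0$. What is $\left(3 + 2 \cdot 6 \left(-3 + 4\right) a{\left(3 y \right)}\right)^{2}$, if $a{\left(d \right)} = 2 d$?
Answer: $131769$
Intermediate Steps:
$y = 5$ ($y = 5 + 0 = 5$)
$\left(3 + 2 \cdot 6 \left(-3 + 4\right) a{\left(3 y \right)}\right)^{2} = \left(3 + 2 \cdot 6 \left(-3 + 4\right) 2 \cdot 3 \cdot 5\right)^{2} = \left(3 + 12 \cdot 1 \cdot 2 \cdot 15\right)^{2} = \left(3 + 12 \cdot 1 \cdot 30\right)^{2} = \left(3 + 12 \cdot 30\right)^{2} = \left(3 + 360\right)^{2} = 363^{2} = 131769$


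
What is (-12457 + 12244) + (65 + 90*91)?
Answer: 8042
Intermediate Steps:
(-12457 + 12244) + (65 + 90*91) = -213 + (65 + 8190) = -213 + 8255 = 8042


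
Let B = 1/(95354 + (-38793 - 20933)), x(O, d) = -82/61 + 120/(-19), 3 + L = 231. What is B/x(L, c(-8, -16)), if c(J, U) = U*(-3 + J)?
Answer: -1159/316305384 ≈ -3.6642e-6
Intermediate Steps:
L = 228 (L = -3 + 231 = 228)
x(O, d) = -8878/1159 (x(O, d) = -82*1/61 + 120*(-1/19) = -82/61 - 120/19 = -8878/1159)
B = 1/35628 (B = 1/(95354 - 59726) = 1/35628 ≈ 2.8068e-5)
B/x(L, c(-8, -16)) = 1/(35628*(-8878/1159)) = (1/35628)*(-1159/8878) = -1159/316305384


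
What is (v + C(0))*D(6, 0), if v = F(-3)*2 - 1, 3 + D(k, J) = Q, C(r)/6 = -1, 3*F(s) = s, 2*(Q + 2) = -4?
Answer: 63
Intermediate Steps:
Q = -4 (Q = -2 + (½)*(-4) = -2 - 2 = -4)
F(s) = s/3
C(r) = -6 (C(r) = 6*(-1) = -6)
D(k, J) = -7 (D(k, J) = -3 - 4 = -7)
v = -3 (v = ((⅓)*(-3))*2 - 1 = -1*2 - 1 = -2 - 1 = -3)
(v + C(0))*D(6, 0) = (-3 - 6)*(-7) = -9*(-7) = 63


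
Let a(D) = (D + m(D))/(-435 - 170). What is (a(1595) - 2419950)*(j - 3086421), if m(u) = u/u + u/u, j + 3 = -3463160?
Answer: 9589058269169648/605 ≈ 1.5850e+13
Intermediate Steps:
j = -3463163 (j = -3 - 3463160 = -3463163)
m(u) = 2 (m(u) = 1 + 1 = 2)
a(D) = -2/605 - D/605 (a(D) = (D + 2)/(-435 - 170) = (2 + D)/(-605) = (2 + D)*(-1/605) = -2/605 - D/605)
(a(1595) - 2419950)*(j - 3086421) = ((-2/605 - 1/605*1595) - 2419950)*(-3463163 - 3086421) = ((-2/605 - 29/11) - 2419950)*(-6549584) = (-1597/605 - 2419950)*(-6549584) = -1464071347/605*(-6549584) = 9589058269169648/605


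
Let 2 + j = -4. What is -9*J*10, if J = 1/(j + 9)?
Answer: -30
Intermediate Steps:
j = -6 (j = -2 - 4 = -6)
J = ⅓ (J = 1/(-6 + 9) = 1/3 = ⅓ ≈ 0.33333)
-9*J*10 = -9*⅓*10 = -3*10 = -30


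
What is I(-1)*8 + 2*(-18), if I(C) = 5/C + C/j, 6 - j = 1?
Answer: -388/5 ≈ -77.600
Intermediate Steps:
j = 5 (j = 6 - 1*1 = 6 - 1 = 5)
I(C) = 5/C + C/5
I(-1)*8 + 2*(-18) = (5/(-1) + (⅕)*(-1))*8 + 2*(-18) = (5*(-1) - ⅕)*8 - 36 = (-5 - ⅕)*8 - 36 = -26/5*8 - 36 = -208/5 - 36 = -388/5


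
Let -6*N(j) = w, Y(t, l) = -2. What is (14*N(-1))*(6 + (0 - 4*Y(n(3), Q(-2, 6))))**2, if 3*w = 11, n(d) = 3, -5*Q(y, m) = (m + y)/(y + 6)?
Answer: -15092/9 ≈ -1676.9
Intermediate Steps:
Q(y, m) = -(m + y)/(5*(6 + y)) (Q(y, m) = -(m + y)/(5*(y + 6)) = -(m + y)/(5*(6 + y)))
w = 11/3 (w = (1/3)*11 = 11/3 ≈ 3.6667)
N(j) = -11/18 (N(j) = -1/6*11/3 = -11/18)
(14*N(-1))*(6 + (0 - 4*Y(n(3), Q(-2, 6))))**2 = (14*(-11/18))*(6 + (0 - 4*(-2)))**2 = -77*(6 + (0 + 8))**2/9 = -77*(6 + 8)**2/9 = -77/9*14**2 = -77/9*196 = -15092/9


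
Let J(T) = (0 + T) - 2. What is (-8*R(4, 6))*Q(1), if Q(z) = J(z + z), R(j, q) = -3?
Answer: 0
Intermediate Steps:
J(T) = -2 + T (J(T) = T - 2 = -2 + T)
Q(z) = -2 + 2*z (Q(z) = -2 + (z + z) = -2 + 2*z)
(-8*R(4, 6))*Q(1) = (-8*(-3))*(-2 + 2*1) = 24*(-2 + 2) = 24*0 = 0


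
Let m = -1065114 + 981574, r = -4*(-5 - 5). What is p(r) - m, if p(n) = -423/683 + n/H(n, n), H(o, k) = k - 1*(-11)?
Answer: 2909954567/34833 ≈ 83540.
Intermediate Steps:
H(o, k) = 11 + k (H(o, k) = k + 11 = 11 + k)
r = 40 (r = -4*(-10) = 40)
p(n) = -423/683 + n/(11 + n)
m = -83540
p(r) - m = (-4653 + 260*40)/(683*(11 + 40)) - 1*(-83540) = (1/683)*(-4653 + 10400)/51 + 83540 = (1/683)*(1/51)*5747 + 83540 = 5747/34833 + 83540 = 2909954567/34833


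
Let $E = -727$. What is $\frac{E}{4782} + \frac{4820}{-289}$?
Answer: $- \frac{23259343}{1381998} \approx -16.83$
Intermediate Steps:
$\frac{E}{4782} + \frac{4820}{-289} = - \frac{727}{4782} + \frac{4820}{-289} = \left(-727\right) \frac{1}{4782} + 4820 \left(- \frac{1}{289}\right) = - \frac{727}{4782} - \frac{4820}{289} = - \frac{23259343}{1381998}$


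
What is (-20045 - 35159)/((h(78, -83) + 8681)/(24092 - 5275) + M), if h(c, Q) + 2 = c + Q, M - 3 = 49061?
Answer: -519386834/461622981 ≈ -1.1251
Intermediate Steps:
M = 49064 (M = 3 + 49061 = 49064)
h(c, Q) = -2 + Q + c (h(c, Q) = -2 + (c + Q) = -2 + (Q + c) = -2 + Q + c)
(-20045 - 35159)/((h(78, -83) + 8681)/(24092 - 5275) + M) = (-20045 - 35159)/(((-2 - 83 + 78) + 8681)/(24092 - 5275) + 49064) = -55204/((-7 + 8681)/18817 + 49064) = -55204/(8674*(1/18817) + 49064) = -55204/(8674/18817 + 49064) = -55204/923245962/18817 = -55204*18817/923245962 = -519386834/461622981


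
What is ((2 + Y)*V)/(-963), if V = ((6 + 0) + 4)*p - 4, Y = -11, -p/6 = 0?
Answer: -4/107 ≈ -0.037383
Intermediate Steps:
p = 0 (p = -6*0 = 0)
V = -4 (V = ((6 + 0) + 4)*0 - 4 = (6 + 4)*0 - 4 = 10*0 - 4 = 0 - 4 = -4)
((2 + Y)*V)/(-963) = ((2 - 11)*(-4))/(-963) = -9*(-4)*(-1/963) = 36*(-1/963) = -4/107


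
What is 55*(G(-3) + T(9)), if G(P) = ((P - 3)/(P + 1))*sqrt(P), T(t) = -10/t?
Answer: -550/9 + 165*I*sqrt(3) ≈ -61.111 + 285.79*I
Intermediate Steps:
G(P) = sqrt(P)*(-3 + P)/(1 + P) (G(P) = ((-3 + P)/(1 + P))*sqrt(P) = sqrt(P)*(-3 + P)/(1 + P))
55*(G(-3) + T(9)) = 55*(sqrt(-3)*(-3 - 3)/(1 - 3) - 10/9) = 55*((I*sqrt(3))*(-6)/(-2) - 10*1/9) = 55*((I*sqrt(3))*(-1/2)*(-6) - 10/9) = 55*(3*I*sqrt(3) - 10/9) = 55*(-10/9 + 3*I*sqrt(3)) = -550/9 + 165*I*sqrt(3)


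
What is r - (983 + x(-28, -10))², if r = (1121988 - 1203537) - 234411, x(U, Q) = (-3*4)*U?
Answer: -2055721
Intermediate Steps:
x(U, Q) = -12*U
r = -315960 (r = -81549 - 234411 = -315960)
r - (983 + x(-28, -10))² = -315960 - (983 - 12*(-28))² = -315960 - (983 + 336)² = -315960 - 1*1319² = -315960 - 1*1739761 = -315960 - 1739761 = -2055721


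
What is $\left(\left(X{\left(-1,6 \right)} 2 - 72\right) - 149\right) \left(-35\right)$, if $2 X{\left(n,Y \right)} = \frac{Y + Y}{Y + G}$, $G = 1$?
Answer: $7675$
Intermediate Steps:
$X{\left(n,Y \right)} = \frac{Y}{1 + Y}$ ($X{\left(n,Y \right)} = \frac{\left(Y + Y\right) \frac{1}{Y + 1}}{2} = \frac{2 Y \frac{1}{1 + Y}}{2} = \frac{Y}{1 + Y}$)
$\left(\left(X{\left(-1,6 \right)} 2 - 72\right) - 149\right) \left(-35\right) = \left(\left(\frac{6}{1 + 6} \cdot 2 - 72\right) - 149\right) \left(-35\right) = \left(\left(\frac{6}{7} \cdot 2 - 72\right) - 149\right) \left(-35\right) = \left(\left(\frac{12}{7} - 72\right) - 149\right) \left(-35\right) = \left(- \frac{492}{7} - 149\right) \left(-35\right) = \left(- \frac{1535}{7}\right) \left(-35\right) = 7675$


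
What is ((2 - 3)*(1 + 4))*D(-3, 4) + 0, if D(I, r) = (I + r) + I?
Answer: 10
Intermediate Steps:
D(I, r) = r + 2*I
((2 - 3)*(1 + 4))*D(-3, 4) + 0 = ((2 - 3)*(1 + 4))*(4 + 2*(-3)) + 0 = (-1*5)*(4 - 6) + 0 = -5*(-2) + 0 = 10 + 0 = 10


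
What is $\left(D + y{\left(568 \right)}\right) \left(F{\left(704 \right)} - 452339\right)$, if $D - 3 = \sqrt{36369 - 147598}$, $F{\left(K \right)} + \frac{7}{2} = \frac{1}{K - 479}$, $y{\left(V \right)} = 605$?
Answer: $- \frac{61880453392}{225} - \frac{203554123 i \sqrt{111229}}{450} \approx -2.7502 \cdot 10^{8} - 1.5086 \cdot 10^{8} i$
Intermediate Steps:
$F{\left(K \right)} = - \frac{7}{2} + \frac{1}{-479 + K}$ ($F{\left(K \right)} = - \frac{7}{2} + \frac{1}{K - 479} = - \frac{7}{2} + \frac{1}{-479 + K}$)
$D = 3 + i \sqrt{111229}$ ($D = 3 + \sqrt{36369 - 147598} = 3 + \sqrt{-111229} = 3 + i \sqrt{111229} \approx 3.0 + 333.51 i$)
$\left(D + y{\left(568 \right)}\right) \left(F{\left(704 \right)} - 452339\right) = \left(\left(3 + i \sqrt{111229}\right) + 605\right) \left(\frac{3355 - 4928}{2 \left(-479 + 704\right)} - 452339\right) = \left(608 + i \sqrt{111229}\right) \left(\frac{3355 - 4928}{2 \cdot 225} - 452339\right) = \left(608 + i \sqrt{111229}\right) \left(\frac{1}{2} \cdot \frac{1}{225} \left(-1573\right) - 452339\right) = \left(608 + i \sqrt{111229}\right) \left(- \frac{1573}{450} - 452339\right) = \left(608 + i \sqrt{111229}\right) \left(- \frac{203554123}{450}\right) = - \frac{61880453392}{225} - \frac{203554123 i \sqrt{111229}}{450}$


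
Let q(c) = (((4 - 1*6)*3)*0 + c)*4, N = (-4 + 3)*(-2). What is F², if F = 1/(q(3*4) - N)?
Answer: 1/2116 ≈ 0.00047259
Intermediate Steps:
N = 2 (N = -1*(-2) = 2)
q(c) = 4*c (q(c) = (((4 - 6)*3)*0 + c)*4 = (-2*3*0 + c)*4 = (-6*0 + c)*4 = (0 + c)*4 = c*4 = 4*c)
F = 1/46 (F = 1/(4*(3*4) - 1*2) = 1/(4*12 - 2) = 1/(48 - 2) = 1/46 ≈ 0.021739)
F² = (1/46)² = 1/2116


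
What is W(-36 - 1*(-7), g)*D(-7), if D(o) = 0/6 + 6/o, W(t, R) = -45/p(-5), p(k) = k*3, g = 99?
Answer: -18/7 ≈ -2.5714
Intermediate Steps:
p(k) = 3*k
W(t, R) = 3 (W(t, R) = -45/(3*(-5)) = -45/(-15) = -45*(-1/15) = 3)
D(o) = 6/o (D(o) = 0*(1/6) + 6/o = 0 + 6/o = 6/o)
W(-36 - 1*(-7), g)*D(-7) = 3*(6/(-7)) = 3*(6*(-1/7)) = 3*(-6/7) = -18/7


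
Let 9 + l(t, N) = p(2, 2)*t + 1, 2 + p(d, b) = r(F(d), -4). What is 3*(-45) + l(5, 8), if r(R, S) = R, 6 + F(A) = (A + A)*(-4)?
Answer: -263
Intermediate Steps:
F(A) = -6 - 8*A (F(A) = -6 + (A + A)*(-4) = -6 + (2*A)*(-4) = -6 - 8*A)
p(d, b) = -8 - 8*d (p(d, b) = -2 + (-6 - 8*d) = -8 - 8*d)
l(t, N) = -8 - 24*t (l(t, N) = -9 + ((-8 - 8*2)*t + 1) = -9 + ((-8 - 16)*t + 1) = -9 + (-24*t + 1) = -9 + (1 - 24*t) = -8 - 24*t)
3*(-45) + l(5, 8) = 3*(-45) + (-8 - 24*5) = -135 + (-8 - 120) = -135 - 128 = -263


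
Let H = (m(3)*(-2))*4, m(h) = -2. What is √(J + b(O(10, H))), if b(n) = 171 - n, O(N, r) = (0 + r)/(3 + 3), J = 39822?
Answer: √359913/3 ≈ 199.98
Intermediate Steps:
H = 16 (H = -2*(-2)*4 = 4*4 = 16)
O(N, r) = r/6
√(J + b(O(10, H))) = √(39822 + (171 - 16/6)) = √(39822 + (171 - 1*8/3)) = √(39822 + (171 - 8/3)) = √(39822 + 505/3) = √(119971/3) = √359913/3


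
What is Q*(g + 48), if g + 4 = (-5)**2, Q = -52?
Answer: -3588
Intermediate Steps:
g = 21 (g = -4 + (-5)**2 = -4 + 25 = 21)
Q*(g + 48) = -52*(21 + 48) = -52*69 = -3588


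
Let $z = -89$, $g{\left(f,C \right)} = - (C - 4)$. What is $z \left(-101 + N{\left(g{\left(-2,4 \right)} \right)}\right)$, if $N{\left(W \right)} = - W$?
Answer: $8989$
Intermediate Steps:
$g{\left(f,C \right)} = 4 - C$ ($g{\left(f,C \right)} = - (C - 4) = - (-4 + C) = 4 - C$)
$z \left(-101 + N{\left(g{\left(-2,4 \right)} \right)}\right) = - 89 \left(-101 - \left(4 - 4\right)\right) = - 89 \left(-101 - 0\right) = - 89 \left(-101 + 0\right) = \left(-89\right) \left(-101\right) = 8989$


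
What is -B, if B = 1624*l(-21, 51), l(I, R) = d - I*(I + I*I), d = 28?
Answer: -14369152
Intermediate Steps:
l(I, R) = 28 - I*(I + I²) (l(I, R) = 28 - I*(I + I*I) = 28 - I*(I + I²))
B = 14369152 (B = 1624*(28 - 1*(-21)² - 1*(-21)³) = 1624*(28 - 1*441 - 1*(-9261)) = 1624*(28 - 441 + 9261) = 1624*8848 = 14369152)
-B = -1*14369152 = -14369152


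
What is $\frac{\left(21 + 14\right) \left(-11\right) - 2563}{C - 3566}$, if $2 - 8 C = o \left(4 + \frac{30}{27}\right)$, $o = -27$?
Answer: $\frac{5896}{7097} \approx 0.83077$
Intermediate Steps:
$C = \frac{35}{2}$ ($C = \frac{1}{4} - \frac{\left(-27\right) \left(4 + \frac{30}{27}\right)}{8} = \frac{1}{4} - \frac{\left(-27\right) \left(4 + 30 \cdot \frac{1}{27}\right)}{8} = \frac{1}{4} - \frac{\left(-27\right) \left(4 + \frac{10}{9}\right)}{8} = \frac{1}{4} - \frac{\left(-27\right) \frac{46}{9}}{8} = \frac{1}{4} - - \frac{69}{4} = \frac{1}{4} + \frac{69}{4} = \frac{35}{2} \approx 17.5$)
$\frac{\left(21 + 14\right) \left(-11\right) - 2563}{C - 3566} = \frac{\left(21 + 14\right) \left(-11\right) - 2563}{\frac{35}{2} - 3566} = \frac{35 \left(-11\right) - 2563}{- \frac{7097}{2}} = \left(-385 - 2563\right) \left(- \frac{2}{7097}\right) = \left(-2948\right) \left(- \frac{2}{7097}\right) = \frac{5896}{7097}$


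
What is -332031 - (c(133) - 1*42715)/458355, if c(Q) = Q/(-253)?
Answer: -38503570651237/115963815 ≈ -3.3203e+5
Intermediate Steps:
c(Q) = -Q/253 (c(Q) = Q*(-1/253) = -Q/253)
-332031 - (c(133) - 1*42715)/458355 = -332031 - (-1/253*133 - 1*42715)/458355 = -332031 - (-133/253 - 42715)/458355 = -332031 - (-10807028)/(253*458355) = -332031 - 1*(-10807028/115963815) = -332031 + 10807028/115963815 = -38503570651237/115963815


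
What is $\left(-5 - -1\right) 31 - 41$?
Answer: $-165$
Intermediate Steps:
$\left(-5 - -1\right) 31 - 41 = \left(-5 + 1\right) 31 - 41 = \left(-4\right) 31 - 41 = -124 - 41 = -165$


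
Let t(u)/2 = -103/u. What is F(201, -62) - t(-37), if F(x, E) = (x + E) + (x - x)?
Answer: 4937/37 ≈ 133.43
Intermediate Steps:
F(x, E) = E + x (F(x, E) = (E + x) + 0 = E + x)
t(u) = -206/u (t(u) = 2*(-103/u) = -206/u)
F(201, -62) - t(-37) = (-62 + 201) - (-206)/(-37) = 139 - (-206)*(-1)/37 = 139 - 1*206/37 = 139 - 206/37 = 4937/37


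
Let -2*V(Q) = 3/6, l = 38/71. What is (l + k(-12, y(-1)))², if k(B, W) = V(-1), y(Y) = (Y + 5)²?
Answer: 6561/80656 ≈ 0.081345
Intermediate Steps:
y(Y) = (5 + Y)²
l = 38/71 (l = 38*(1/71) = 38/71 ≈ 0.53521)
V(Q) = -¼ (V(Q) = -3/(2*6) = -½*½ = -¼)
k(B, W) = -¼
(l + k(-12, y(-1)))² = (38/71 - ¼)² = (81/284)² = 6561/80656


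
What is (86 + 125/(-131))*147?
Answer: 1637727/131 ≈ 12502.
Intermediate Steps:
(86 + 125/(-131))*147 = (86 + 125*(-1/131))*147 = (86 - 125/131)*147 = (11141/131)*147 = 1637727/131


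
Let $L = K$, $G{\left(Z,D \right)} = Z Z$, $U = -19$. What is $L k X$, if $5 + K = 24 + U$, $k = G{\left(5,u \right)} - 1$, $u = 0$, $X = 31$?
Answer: $0$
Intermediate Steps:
$G{\left(Z,D \right)} = Z^{2}$
$k = 24$ ($k = 5^{2} - 1 = 25 - 1 = 24$)
$K = 0$ ($K = -5 + \left(24 - 19\right) = -5 + 5 = 0$)
$L = 0$
$L k X = 0 \cdot 24 \cdot 31 = 0 \cdot 31 = 0$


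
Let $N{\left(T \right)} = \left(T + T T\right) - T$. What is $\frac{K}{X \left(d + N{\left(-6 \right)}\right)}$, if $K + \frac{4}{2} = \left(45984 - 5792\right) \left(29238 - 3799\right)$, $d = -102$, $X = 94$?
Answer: $- \frac{170407381}{1034} \approx -1.648 \cdot 10^{5}$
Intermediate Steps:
$N{\left(T \right)} = T^{2}$ ($N{\left(T \right)} = \left(T + T^{2}\right) - T = T^{2}$)
$K = 1022444286$ ($K = -2 + \left(45984 - 5792\right) \left(29238 - 3799\right) = -2 + 40192 \cdot 25439 = -2 + 1022444288 = 1022444286$)
$\frac{K}{X \left(d + N{\left(-6 \right)}\right)} = \frac{1022444286}{94 \left(-102 + \left(-6\right)^{2}\right)} = \frac{1022444286}{94 \left(-102 + 36\right)} = \frac{1022444286}{94 \left(-66\right)} = \frac{1022444286}{-6204} = 1022444286 \left(- \frac{1}{6204}\right) = - \frac{170407381}{1034}$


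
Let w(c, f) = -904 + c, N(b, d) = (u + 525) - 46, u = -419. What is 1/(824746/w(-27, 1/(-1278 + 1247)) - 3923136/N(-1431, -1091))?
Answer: -4655/308493698 ≈ -1.5089e-5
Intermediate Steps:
N(b, d) = 60 (N(b, d) = (-419 + 525) - 46 = 106 - 46 = 60)
1/(824746/w(-27, 1/(-1278 + 1247)) - 3923136/N(-1431, -1091)) = 1/(824746/(-904 - 27) - 3923136/60) = 1/(824746/(-931) - 3923136*1/60) = 1/(824746*(-1/931) - 326928/5) = 1/(-824746/931 - 326928/5) = 1/(-308493698/4655) = -4655/308493698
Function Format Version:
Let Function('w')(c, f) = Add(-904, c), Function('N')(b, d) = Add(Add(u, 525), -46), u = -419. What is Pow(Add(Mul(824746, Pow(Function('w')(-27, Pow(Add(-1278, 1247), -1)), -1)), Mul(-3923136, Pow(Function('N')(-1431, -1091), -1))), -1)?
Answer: Rational(-4655, 308493698) ≈ -1.5089e-5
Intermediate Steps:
Function('N')(b, d) = 60 (Function('N')(b, d) = Add(Add(-419, 525), -46) = Add(106, -46) = 60)
Pow(Add(Mul(824746, Pow(Function('w')(-27, Pow(Add(-1278, 1247), -1)), -1)), Mul(-3923136, Pow(Function('N')(-1431, -1091), -1))), -1) = Pow(Add(Mul(824746, Pow(Add(-904, -27), -1)), Mul(-3923136, Pow(60, -1))), -1) = Pow(Add(Mul(824746, Pow(-931, -1)), Mul(-3923136, Rational(1, 60))), -1) = Pow(Add(Mul(824746, Rational(-1, 931)), Rational(-326928, 5)), -1) = Pow(Add(Rational(-824746, 931), Rational(-326928, 5)), -1) = Pow(Rational(-308493698, 4655), -1) = Rational(-4655, 308493698)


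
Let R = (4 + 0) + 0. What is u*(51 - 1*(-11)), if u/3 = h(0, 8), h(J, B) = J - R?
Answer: -744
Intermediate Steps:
R = 4 (R = 4 + 0 = 4)
h(J, B) = -4 + J (h(J, B) = J - 1*4 = J - 4 = -4 + J)
u = -12 (u = 3*(-4 + 0) = 3*(-4) = -12)
u*(51 - 1*(-11)) = -12*(51 - 1*(-11)) = -12*(51 + 11) = -12*62 = -744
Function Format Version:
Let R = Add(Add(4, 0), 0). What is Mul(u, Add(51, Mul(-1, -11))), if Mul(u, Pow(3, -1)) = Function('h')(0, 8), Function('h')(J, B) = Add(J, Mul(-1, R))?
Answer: -744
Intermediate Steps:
R = 4 (R = Add(4, 0) = 4)
Function('h')(J, B) = Add(-4, J) (Function('h')(J, B) = Add(J, Mul(-1, 4)) = Add(J, -4) = Add(-4, J))
u = -12 (u = Mul(3, Add(-4, 0)) = Mul(3, -4) = -12)
Mul(u, Add(51, Mul(-1, -11))) = Mul(-12, Add(51, Mul(-1, -11))) = Mul(-12, Add(51, 11)) = Mul(-12, 62) = -744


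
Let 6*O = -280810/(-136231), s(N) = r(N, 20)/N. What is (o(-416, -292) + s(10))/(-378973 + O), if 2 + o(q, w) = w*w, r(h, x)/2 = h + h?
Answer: -17423808669/77441735942 ≈ -0.22499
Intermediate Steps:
r(h, x) = 4*h (r(h, x) = 2*(h + h) = 2*(2*h) = 4*h)
s(N) = 4 (s(N) = (4*N)/N = 4)
O = 140405/408693 (O = (-280810/(-136231))/6 = (-280810*(-1/136231))/6 = (1/6)*(280810/136231) = 140405/408693 ≈ 0.34355)
o(q, w) = -2 + w**2 (o(q, w) = -2 + w*w = -2 + w**2)
(o(-416, -292) + s(10))/(-378973 + O) = ((-2 + (-292)**2) + 4)/(-378973 + 140405/408693) = ((-2 + 85264) + 4)/(-154883471884/408693) = (85262 + 4)*(-408693/154883471884) = 85266*(-408693/154883471884) = -17423808669/77441735942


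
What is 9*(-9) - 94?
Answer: -175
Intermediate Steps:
9*(-9) - 94 = -81 - 94 = -175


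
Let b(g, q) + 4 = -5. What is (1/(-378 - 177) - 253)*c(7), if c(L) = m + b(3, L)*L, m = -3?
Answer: 3089152/185 ≈ 16698.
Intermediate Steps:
b(g, q) = -9 (b(g, q) = -4 - 5 = -9)
c(L) = -3 - 9*L
(1/(-378 - 177) - 253)*c(7) = (1/(-378 - 177) - 253)*(-3 - 9*7) = (1/(-555) - 253)*(-3 - 63) = (-1/555 - 253)*(-66) = -140416/555*(-66) = 3089152/185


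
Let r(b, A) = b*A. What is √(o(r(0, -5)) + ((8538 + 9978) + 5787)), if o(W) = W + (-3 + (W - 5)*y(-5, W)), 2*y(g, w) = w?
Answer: 90*√3 ≈ 155.88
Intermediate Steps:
y(g, w) = w/2
r(b, A) = A*b
o(W) = -3 + W + W*(-5 + W)/2 (o(W) = W + (-3 + (W - 5)*(W/2)) = W + (-3 + (-5 + W)*(W/2)) = W + (-3 + W*(-5 + W)/2) = -3 + W + W*(-5 + W)/2)
√(o(r(0, -5)) + ((8538 + 9978) + 5787)) = √((-3 + (-5*0)²/2 - (-15)*0/2) + ((8538 + 9978) + 5787)) = √((-3 + (½)*0² - 3/2*0) + (18516 + 5787)) = √((-3 + (½)*0 + 0) + 24303) = √((-3 + 0 + 0) + 24303) = √(-3 + 24303) = √24300 = 90*√3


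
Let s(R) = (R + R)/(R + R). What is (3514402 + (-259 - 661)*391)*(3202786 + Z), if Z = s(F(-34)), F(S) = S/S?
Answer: 10103774498734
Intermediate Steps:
F(S) = 1
s(R) = 1 (s(R) = (2*R)/((2*R)) = (2*R)*(1/(2*R)) = 1)
Z = 1
(3514402 + (-259 - 661)*391)*(3202786 + Z) = (3514402 + (-259 - 661)*391)*(3202786 + 1) = (3514402 - 920*391)*3202787 = (3514402 - 359720)*3202787 = 3154682*3202787 = 10103774498734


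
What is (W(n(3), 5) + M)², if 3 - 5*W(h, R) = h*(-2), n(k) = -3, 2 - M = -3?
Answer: 484/25 ≈ 19.360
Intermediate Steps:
M = 5 (M = 2 - 1*(-3) = 2 + 3 = 5)
W(h, R) = ⅗ + 2*h/5 (W(h, R) = ⅗ - h*(-2)/5 = ⅗ - (-2)*h/5 = ⅗ + 2*h/5)
(W(n(3), 5) + M)² = ((⅗ + (⅖)*(-3)) + 5)² = ((⅗ - 6/5) + 5)² = (-⅗ + 5)² = (22/5)² = 484/25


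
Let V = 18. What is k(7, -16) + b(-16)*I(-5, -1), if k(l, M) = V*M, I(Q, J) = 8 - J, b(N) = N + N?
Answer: -576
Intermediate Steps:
b(N) = 2*N
k(l, M) = 18*M
k(7, -16) + b(-16)*I(-5, -1) = 18*(-16) + (2*(-16))*(8 - 1*(-1)) = -288 - 32*(8 + 1) = -288 - 32*9 = -288 - 288 = -576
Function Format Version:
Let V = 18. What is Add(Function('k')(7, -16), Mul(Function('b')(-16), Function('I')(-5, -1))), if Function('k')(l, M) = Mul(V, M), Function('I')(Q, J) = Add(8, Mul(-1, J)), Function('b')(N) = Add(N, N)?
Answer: -576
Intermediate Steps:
Function('b')(N) = Mul(2, N)
Function('k')(l, M) = Mul(18, M)
Add(Function('k')(7, -16), Mul(Function('b')(-16), Function('I')(-5, -1))) = Add(Mul(18, -16), Mul(Mul(2, -16), Add(8, Mul(-1, -1)))) = Add(-288, Mul(-32, Add(8, 1))) = Add(-288, Mul(-32, 9)) = Add(-288, -288) = -576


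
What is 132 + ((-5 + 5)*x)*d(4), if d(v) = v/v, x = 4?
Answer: 132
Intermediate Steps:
d(v) = 1
132 + ((-5 + 5)*x)*d(4) = 132 + ((-5 + 5)*4)*1 = 132 + (0*4)*1 = 132 + 0*1 = 132 + 0 = 132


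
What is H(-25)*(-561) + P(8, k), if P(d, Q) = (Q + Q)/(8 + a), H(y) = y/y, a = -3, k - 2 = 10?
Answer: -2781/5 ≈ -556.20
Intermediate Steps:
k = 12 (k = 2 + 10 = 12)
H(y) = 1
P(d, Q) = 2*Q/5 (P(d, Q) = (Q + Q)/(8 - 3) = (2*Q)/5 = (2*Q)*(1/5) = 2*Q/5)
H(-25)*(-561) + P(8, k) = 1*(-561) + (2/5)*12 = -561 + 24/5 = -2781/5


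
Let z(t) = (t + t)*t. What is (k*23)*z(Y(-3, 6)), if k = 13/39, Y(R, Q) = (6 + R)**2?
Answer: 1242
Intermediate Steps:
z(t) = 2*t**2 (z(t) = (2*t)*t = 2*t**2)
k = 1/3 (k = 13*(1/39) = 1/3 ≈ 0.33333)
(k*23)*z(Y(-3, 6)) = ((1/3)*23)*(2*((6 - 3)**2)**2) = 23*(2*(3**2)**2)/3 = 23*(2*9**2)/3 = 23*(2*81)/3 = (23/3)*162 = 1242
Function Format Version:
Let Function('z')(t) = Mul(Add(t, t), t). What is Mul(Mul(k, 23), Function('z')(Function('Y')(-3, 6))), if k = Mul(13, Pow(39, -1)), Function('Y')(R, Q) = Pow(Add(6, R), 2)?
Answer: 1242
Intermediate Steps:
Function('z')(t) = Mul(2, Pow(t, 2)) (Function('z')(t) = Mul(Mul(2, t), t) = Mul(2, Pow(t, 2)))
k = Rational(1, 3) (k = Mul(13, Rational(1, 39)) = Rational(1, 3) ≈ 0.33333)
Mul(Mul(k, 23), Function('z')(Function('Y')(-3, 6))) = Mul(Mul(Rational(1, 3), 23), Mul(2, Pow(Pow(Add(6, -3), 2), 2))) = Mul(Rational(23, 3), Mul(2, Pow(Pow(3, 2), 2))) = Mul(Rational(23, 3), Mul(2, Pow(9, 2))) = Mul(Rational(23, 3), Mul(2, 81)) = Mul(Rational(23, 3), 162) = 1242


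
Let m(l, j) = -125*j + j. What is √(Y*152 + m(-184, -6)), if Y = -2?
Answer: 2*√110 ≈ 20.976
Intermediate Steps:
m(l, j) = -124*j
√(Y*152 + m(-184, -6)) = √(-2*152 - 124*(-6)) = √(-304 + 744) = √440 = 2*√110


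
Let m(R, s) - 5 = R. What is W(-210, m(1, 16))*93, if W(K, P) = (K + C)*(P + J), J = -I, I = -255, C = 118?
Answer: -2233116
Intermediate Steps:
m(R, s) = 5 + R
J = 255 (J = -1*(-255) = 255)
W(K, P) = (118 + K)*(255 + P) (W(K, P) = (K + 118)*(P + 255) = (118 + K)*(255 + P))
W(-210, m(1, 16))*93 = (30090 + 118*(5 + 1) + 255*(-210) - 210*(5 + 1))*93 = (30090 + 118*6 - 53550 - 210*6)*93 = (30090 + 708 - 53550 - 1260)*93 = -24012*93 = -2233116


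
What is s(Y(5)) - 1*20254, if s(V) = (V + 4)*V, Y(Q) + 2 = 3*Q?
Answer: -20033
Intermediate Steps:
Y(Q) = -2 + 3*Q
s(V) = V*(4 + V) (s(V) = (4 + V)*V = V*(4 + V))
s(Y(5)) - 1*20254 = (-2 + 3*5)*(4 + (-2 + 3*5)) - 1*20254 = (-2 + 15)*(4 + (-2 + 15)) - 20254 = 13*(4 + 13) - 20254 = 13*17 - 20254 = 221 - 20254 = -20033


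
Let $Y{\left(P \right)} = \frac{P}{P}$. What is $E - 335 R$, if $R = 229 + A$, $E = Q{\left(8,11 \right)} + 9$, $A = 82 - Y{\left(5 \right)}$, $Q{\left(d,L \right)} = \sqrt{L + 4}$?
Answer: $-103841 + \sqrt{15} \approx -1.0384 \cdot 10^{5}$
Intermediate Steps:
$Q{\left(d,L \right)} = \sqrt{4 + L}$
$Y{\left(P \right)} = 1$
$A = 81$ ($A = 82 - 1 = 81$)
$E = 9 + \sqrt{15}$ ($E = \sqrt{4 + 11} + 9 = \sqrt{15} + 9 = 9 + \sqrt{15} \approx 12.873$)
$R = 310$ ($R = 229 + 81 = 310$)
$E - 335 R = \left(9 + \sqrt{15}\right) - 103850 = -103841 + \sqrt{15}$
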